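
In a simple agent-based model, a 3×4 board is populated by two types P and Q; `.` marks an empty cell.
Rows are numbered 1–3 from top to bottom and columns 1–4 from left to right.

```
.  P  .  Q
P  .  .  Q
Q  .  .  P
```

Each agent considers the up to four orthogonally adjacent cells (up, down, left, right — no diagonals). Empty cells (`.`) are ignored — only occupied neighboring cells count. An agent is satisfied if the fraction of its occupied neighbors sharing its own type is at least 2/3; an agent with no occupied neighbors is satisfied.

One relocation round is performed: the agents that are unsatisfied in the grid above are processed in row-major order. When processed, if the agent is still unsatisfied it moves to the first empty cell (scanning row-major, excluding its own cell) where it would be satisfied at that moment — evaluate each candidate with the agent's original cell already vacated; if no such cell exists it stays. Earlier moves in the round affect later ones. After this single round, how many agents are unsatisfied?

Initially unsatisfied (in order): (2,1), (2,4), (3,1), (3,4).
  (2,1) → (1,1).
  (2,4) → (2,3).
  (3,1): now satisfied by earlier moves; stays.
  (3,4): now satisfied by earlier moves; stays.
Resulting grid:
P P . Q
. . Q .
Q . . P
All satisfied now.

0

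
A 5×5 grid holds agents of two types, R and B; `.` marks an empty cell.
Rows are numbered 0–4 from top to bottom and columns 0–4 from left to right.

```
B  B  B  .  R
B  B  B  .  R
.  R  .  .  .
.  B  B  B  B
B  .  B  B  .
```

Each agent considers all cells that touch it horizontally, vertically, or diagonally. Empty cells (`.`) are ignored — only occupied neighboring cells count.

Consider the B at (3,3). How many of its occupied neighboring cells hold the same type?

Occupied neighbors of (3,3): (3,2)=B, (3,4)=B, (4,2)=B, (4,3)=B.
Same type (B): 4 of 4.

4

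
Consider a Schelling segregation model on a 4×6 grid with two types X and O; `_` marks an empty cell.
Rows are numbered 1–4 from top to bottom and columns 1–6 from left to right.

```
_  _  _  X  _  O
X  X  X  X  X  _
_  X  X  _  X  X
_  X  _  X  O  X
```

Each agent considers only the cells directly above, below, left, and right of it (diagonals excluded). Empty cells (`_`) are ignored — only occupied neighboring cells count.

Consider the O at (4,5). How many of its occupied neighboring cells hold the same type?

Occupied neighbors of (4,5): (3,5)=X, (4,4)=X, (4,6)=X.
Same type (O): 0 of 3.

0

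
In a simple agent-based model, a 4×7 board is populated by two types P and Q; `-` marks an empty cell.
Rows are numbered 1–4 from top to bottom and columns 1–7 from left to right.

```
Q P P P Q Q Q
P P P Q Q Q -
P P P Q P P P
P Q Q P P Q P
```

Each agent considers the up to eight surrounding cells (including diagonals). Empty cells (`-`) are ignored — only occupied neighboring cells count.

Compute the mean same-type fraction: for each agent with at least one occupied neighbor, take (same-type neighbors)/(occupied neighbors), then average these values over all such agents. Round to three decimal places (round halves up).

0.585

(1,1)Q 0/3
(1,2)P 4/5
(1,3)P 4/5
(1,4)P 2/5
(1,5)Q 4/5
(1,6)Q 4/4
(1,7)Q 2/2
(2,1)P 4/5
(2,2)P 7/8
(2,3)P 6/8
(2,4)Q 3/8
(2,5)Q 5/8
(2,6)Q 4/7
(3,1)P 4/5
(3,2)P 6/8
(3,3)P 4/8
(3,4)Q 3/8
(3,5)P 3/8
(3,6)P 4/7
(3,7)P 2/4
(4,1)P 2/3
(4,2)Q 1/5
(4,3)Q 2/5
(4,4)P 3/5
(4,5)P 3/5
(4,6)Q 0/5
(4,7)P 2/3
Sum over 27 agents: 0/3 + 4/5 + 4/5 + 2/5 + 4/5 + 4/4 + 2/2 + 4/5 + 7/8 + 6/8 + 3/8 + 5/8 + 4/7 + 4/5 + 6/8 + 4/8 + 3/8 + 3/8 + 4/7 + 2/4 + 2/3 + 1/5 + 2/5 + 3/5 + 3/5 + 0/5 + 2/3 = 13273/840; mean = 13273/840 ÷ 27 = 13273/22680 = 0.585229… → 0.585.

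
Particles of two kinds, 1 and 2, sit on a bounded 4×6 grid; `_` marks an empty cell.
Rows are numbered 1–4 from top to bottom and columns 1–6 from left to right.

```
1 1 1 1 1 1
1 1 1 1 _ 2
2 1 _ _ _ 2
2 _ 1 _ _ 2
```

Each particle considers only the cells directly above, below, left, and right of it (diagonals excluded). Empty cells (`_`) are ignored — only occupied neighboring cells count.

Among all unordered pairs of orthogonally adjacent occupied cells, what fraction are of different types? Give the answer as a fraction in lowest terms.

Scan each occupied cell's neighbors to the right and below so each pair is counted once.
From row 1: 1 unlike of 10 pairs (running 1/10).
From row 2: 1 unlike of 6 pairs (running 2/16).
From row 3: 1 unlike of 3 pairs (running 3/19).
Total adjacent occupied pairs: 19; unlike-type pairs: 3.
3/19 is already in lowest terms.

3/19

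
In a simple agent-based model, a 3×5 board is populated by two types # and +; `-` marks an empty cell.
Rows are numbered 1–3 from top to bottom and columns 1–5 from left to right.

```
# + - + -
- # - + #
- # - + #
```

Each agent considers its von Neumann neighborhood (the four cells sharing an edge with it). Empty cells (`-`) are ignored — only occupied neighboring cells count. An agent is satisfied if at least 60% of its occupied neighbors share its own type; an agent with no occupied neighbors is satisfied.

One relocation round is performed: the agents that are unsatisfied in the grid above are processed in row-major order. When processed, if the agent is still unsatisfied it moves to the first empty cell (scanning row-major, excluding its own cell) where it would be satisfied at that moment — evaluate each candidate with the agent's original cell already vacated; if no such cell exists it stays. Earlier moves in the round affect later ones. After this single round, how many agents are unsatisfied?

Initially unsatisfied (in order): (1,1), (1,2), (2,2), (2,5), (3,4), (3,5).
  (1,1) → (2,1).
  (1,2) → (1,3).
  (2,2): now satisfied by earlier moves; stays.
  (2,5) → (1,1).
  (3,4) → (1,5).
  (3,5): now satisfied by earlier moves; stays.
Resulting grid:
# - + + +
# # - + -
- # - - #
All satisfied now.

0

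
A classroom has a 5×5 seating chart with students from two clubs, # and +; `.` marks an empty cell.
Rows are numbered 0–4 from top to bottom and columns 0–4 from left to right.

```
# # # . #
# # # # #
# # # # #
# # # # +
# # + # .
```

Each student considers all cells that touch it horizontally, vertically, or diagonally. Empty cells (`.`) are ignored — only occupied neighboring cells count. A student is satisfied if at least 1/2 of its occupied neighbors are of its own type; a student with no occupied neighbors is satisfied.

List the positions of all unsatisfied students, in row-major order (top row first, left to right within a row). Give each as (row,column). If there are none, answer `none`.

Row 0: (0,0)# 3/3 ok · (0,1)# 5/5 ok · (0,2)# 4/4 ok · (0,4)# 2/2 ok
Row 1: (1,0)# 5/5 ok · (1,1)# 8/8 ok · (1,2)# 7/7 ok · (1,3)# 7/7 ok · (1,4)# 4/4 ok
Row 2: (2,0)# 5/5 ok · (2,1)# 8/8 ok · (2,2)# 8/8 ok · (2,3)# 7/8 ok · (2,4)# 4/5 ok
Row 3: (3,0)# 5/5 ok · (3,1)# 7/8 ok · (3,2)# 7/8 ok · (3,3)# 5/7 ok · (3,4)+ 0/4 unhappy
Row 4: (4,0)# 3/3 ok · (4,1)# 4/5 ok · (4,2)+ 0/5 unhappy · (4,3)# 2/4 ok

(3,4), (4,2)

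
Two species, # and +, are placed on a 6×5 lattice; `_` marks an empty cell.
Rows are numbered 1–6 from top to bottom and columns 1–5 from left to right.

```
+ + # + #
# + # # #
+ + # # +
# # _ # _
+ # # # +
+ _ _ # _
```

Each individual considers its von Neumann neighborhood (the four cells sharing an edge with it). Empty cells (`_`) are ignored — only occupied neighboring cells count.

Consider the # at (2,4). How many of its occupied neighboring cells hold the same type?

3

Occupied neighbors of (2,4): (1,4)=+, (3,4)=#, (2,3)=#, (2,5)=#.
Same type (#): 3 of 4.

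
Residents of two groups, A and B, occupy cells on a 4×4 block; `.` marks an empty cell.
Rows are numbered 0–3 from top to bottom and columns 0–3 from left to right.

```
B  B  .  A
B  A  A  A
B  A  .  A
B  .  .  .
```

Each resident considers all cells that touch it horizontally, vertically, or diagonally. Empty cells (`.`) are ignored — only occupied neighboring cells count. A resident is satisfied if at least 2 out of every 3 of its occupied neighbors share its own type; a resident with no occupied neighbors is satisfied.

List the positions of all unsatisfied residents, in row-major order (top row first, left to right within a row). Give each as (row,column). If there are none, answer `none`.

(0,1), (1,0), (1,1), (2,0), (2,1), (3,0)

Row 0: (0,0)B 2/3 ✓ · (0,1)B 2/4 ✗ · (0,3)A 2/2 ✓
Row 1: (1,0)B 3/5 ✗ · (1,1)A 2/6 ✗ · (1,2)A 5/6 ✓ · (1,3)A 3/3 ✓
Row 2: (2,0)B 2/4 ✗ · (2,1)A 2/5 ✗ · (2,3)A 2/2 ✓
Row 3: (3,0)B 1/2 ✗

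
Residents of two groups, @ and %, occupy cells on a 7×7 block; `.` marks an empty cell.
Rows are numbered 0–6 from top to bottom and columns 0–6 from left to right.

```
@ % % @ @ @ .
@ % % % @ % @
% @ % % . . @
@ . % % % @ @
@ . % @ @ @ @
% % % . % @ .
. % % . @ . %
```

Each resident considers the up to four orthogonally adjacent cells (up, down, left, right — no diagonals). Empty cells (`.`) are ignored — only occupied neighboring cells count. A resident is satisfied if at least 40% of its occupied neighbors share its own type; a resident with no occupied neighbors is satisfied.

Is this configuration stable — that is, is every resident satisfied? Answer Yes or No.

(0,0)@ 1/2 ✓
(0,1)% 2/3 ✓
(0,2)% 2/3 ✓
(0,3)@ 1/3 ✗
(0,4)@ 3/3 ✓
(0,5)@ 1/2 ✓
(1,0)@ 1/3 ✗
(1,1)% 2/4 ✓
(1,2)% 4/4 ✓
(1,3)% 2/4 ✓
(1,4)@ 1/3 ✗
(1,5)% 0/3 ✗
(1,6)@ 1/2 ✓
(2,0)% 0/3 ✗
(2,1)@ 0/3 ✗
(2,2)% 3/4 ✓
(2,3)% 3/3 ✓
(2,6)@ 2/2 ✓
(3,0)@ 1/2 ✓
(3,2)% 3/3 ✓
(3,3)% 3/4 ✓
(3,4)% 1/3 ✗
(3,5)@ 2/3 ✓
(3,6)@ 3/3 ✓
(4,0)@ 1/2 ✓
(4,2)% 2/3 ✓
(4,3)@ 1/3 ✗
(4,4)@ 2/4 ✓
(4,5)@ 4/4 ✓
(4,6)@ 2/2 ✓
(5,0)% 1/2 ✓
(5,1)% 3/3 ✓
(5,2)% 3/3 ✓
(5,4)% 0/3 ✗
(5,5)@ 1/2 ✓
(6,1)% 2/2 ✓
(6,2)% 2/2 ✓
(6,4)@ 0/1 ✗
(6,6)% 0/0 ✓
For instance (0,3) has only 1/3 same-type neighbors, below 2/5.

No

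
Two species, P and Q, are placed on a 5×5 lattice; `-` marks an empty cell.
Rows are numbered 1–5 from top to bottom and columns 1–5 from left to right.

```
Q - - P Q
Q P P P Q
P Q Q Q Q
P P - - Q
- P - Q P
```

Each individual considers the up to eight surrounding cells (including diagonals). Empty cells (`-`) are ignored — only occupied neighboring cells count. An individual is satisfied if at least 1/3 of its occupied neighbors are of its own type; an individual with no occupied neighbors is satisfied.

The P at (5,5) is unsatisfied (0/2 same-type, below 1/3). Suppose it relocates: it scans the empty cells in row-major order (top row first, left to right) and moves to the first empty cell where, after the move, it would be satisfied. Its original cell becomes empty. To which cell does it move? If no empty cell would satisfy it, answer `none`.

Vacating (5,5). Empty cells in order:
  (1,2): 2/4 same-type → satisfied — stop here.

(1,2)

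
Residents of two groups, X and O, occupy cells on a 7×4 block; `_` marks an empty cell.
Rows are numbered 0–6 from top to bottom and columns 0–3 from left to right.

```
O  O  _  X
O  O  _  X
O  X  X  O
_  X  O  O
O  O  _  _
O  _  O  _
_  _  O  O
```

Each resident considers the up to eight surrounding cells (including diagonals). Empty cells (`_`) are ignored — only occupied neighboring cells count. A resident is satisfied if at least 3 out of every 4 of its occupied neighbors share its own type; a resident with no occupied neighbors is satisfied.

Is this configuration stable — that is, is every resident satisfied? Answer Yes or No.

No

(0,0)O 3/3 ok
(0,1)O 3/3 ok
(0,3)X 1/1 ok
(1,0)O 4/5 ok
(1,1)O 4/6 unhappy
(1,3)X 2/3 unhappy
(2,0)O 2/4 unhappy
(2,1)X 2/6 unhappy
(2,2)X 3/7 unhappy
(2,3)O 2/4 unhappy
(3,1)X 2/6 unhappy
(3,2)O 3/6 unhappy
(3,3)O 2/3 unhappy
(4,0)O 2/3 unhappy
(4,1)O 4/5 ok
(5,0)O 2/2 ok
(5,2)O 3/3 ok
(6,2)O 2/2 ok
(6,3)O 2/2 ok
For instance (1,1) has only 4/6 same-type neighbors, below 3/4.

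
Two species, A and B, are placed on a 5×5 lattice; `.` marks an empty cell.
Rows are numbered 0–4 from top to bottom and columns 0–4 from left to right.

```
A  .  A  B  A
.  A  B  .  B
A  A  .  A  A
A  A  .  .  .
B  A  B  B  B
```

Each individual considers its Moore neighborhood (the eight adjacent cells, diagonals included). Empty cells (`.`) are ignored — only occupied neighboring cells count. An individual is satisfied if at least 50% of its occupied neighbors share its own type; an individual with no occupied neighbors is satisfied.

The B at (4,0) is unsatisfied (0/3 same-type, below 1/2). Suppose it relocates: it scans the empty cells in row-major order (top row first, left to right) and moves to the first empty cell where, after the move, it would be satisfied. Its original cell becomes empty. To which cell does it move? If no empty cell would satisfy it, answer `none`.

Vacating (4,0). Empty cells in order:
  (0,1): 1/4 same-type → still unsatisfied.
  (1,0): 0/4 same-type → still unsatisfied.
  (1,3): 3/7 same-type → still unsatisfied.
  (2,2): 1/5 same-type → still unsatisfied.
  (3,2): 2/6 same-type → still unsatisfied.
  (3,3): 3/5 same-type → satisfied — stop here.

(3,3)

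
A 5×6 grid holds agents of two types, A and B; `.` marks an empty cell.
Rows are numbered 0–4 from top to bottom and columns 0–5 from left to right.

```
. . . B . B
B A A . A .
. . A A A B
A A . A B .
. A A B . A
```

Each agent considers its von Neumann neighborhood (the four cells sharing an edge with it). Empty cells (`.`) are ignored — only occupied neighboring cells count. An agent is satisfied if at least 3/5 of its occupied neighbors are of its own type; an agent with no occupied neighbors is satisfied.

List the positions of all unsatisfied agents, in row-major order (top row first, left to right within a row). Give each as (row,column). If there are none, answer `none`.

Row 0: (0,3)B 0/0 satisfied · (0,5)B 0/0 satisfied
Row 1: (1,0)B 0/1 not · (1,1)A 1/2 not · (1,2)A 2/2 satisfied · (1,4)A 1/1 satisfied
Row 2: (2,2)A 2/2 satisfied · (2,3)A 3/3 satisfied · (2,4)A 2/4 not · (2,5)B 0/1 not
Row 3: (3,0)A 1/1 satisfied · (3,1)A 2/2 satisfied · (3,3)A 1/3 not · (3,4)B 0/2 not
Row 4: (4,1)A 2/2 satisfied · (4,2)A 1/2 not · (4,3)B 0/2 not · (4,5)A 0/0 satisfied

(1,0), (1,1), (2,4), (2,5), (3,3), (3,4), (4,2), (4,3)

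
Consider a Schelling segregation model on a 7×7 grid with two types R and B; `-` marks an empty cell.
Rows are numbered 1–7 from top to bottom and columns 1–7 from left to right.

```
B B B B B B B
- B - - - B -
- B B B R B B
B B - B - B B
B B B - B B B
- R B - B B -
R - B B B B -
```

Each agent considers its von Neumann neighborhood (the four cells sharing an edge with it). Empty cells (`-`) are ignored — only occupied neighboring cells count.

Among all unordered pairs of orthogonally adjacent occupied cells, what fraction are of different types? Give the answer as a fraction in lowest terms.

Scan each occupied cell's neighbors to the right and below so each pair is counted once.
From row 1: 0 unlike of 8 pairs (running 0/8).
From row 2: 0 unlike of 2 pairs (running 0/10).
From row 3: 2 unlike of 9 pairs (running 2/19).
From row 4: 0 unlike of 6 pairs (running 2/25).
From row 5: 1 unlike of 8 pairs (running 3/33).
From row 6: 1 unlike of 5 pairs (running 4/38).
From row 7: 0 unlike of 3 pairs (running 4/41).
Total adjacent occupied pairs: 41; unlike-type pairs: 4.
4/41 is already in lowest terms.

4/41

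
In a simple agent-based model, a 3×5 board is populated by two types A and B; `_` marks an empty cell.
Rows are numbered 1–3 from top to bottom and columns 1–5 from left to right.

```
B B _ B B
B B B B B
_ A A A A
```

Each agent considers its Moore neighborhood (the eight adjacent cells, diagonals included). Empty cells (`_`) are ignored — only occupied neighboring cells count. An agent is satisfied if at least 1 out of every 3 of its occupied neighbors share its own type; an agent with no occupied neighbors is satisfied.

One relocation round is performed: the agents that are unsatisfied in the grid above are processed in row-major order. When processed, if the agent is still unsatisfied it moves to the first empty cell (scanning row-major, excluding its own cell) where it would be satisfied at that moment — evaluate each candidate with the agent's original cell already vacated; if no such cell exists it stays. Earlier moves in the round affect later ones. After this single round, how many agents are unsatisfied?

Initially unsatisfied (in order): (3,2).
  (3,2): no empty cell satisfies it; stays.
Resulting grid:
B B _ B B
B B B B B
_ A A A A
Unsatisfied now: (3,2).

1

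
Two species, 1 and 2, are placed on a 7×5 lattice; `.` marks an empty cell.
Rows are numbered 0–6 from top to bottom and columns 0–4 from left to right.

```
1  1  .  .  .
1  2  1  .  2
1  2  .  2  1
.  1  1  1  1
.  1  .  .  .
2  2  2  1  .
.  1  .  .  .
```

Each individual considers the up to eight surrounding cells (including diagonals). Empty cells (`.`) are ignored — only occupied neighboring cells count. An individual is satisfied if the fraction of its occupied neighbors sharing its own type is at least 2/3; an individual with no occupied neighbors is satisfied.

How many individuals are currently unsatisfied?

(0,0)1 2/3 ok
(0,1)1 3/4 ok
(1,0)1 3/5 unhappy
(1,1)2 1/6 unhappy
(1,2)1 1/4 unhappy
(1,4)2 1/2 unhappy
(2,0)1 2/4 unhappy
(2,1)2 1/6 unhappy
(2,3)2 1/6 unhappy
(2,4)1 2/4 unhappy
(3,1)1 3/4 ok
(3,2)1 3/5 unhappy
(3,3)1 3/4 ok
(3,4)1 2/3 ok
(4,1)1 2/5 unhappy
(5,0)2 1/3 unhappy
(5,1)2 2/4 unhappy
(5,2)2 1/4 unhappy
(5,3)1 0/1 unhappy
(6,1)1 0/3 unhappy
Unsatisfied: (1,0), (1,1), (1,2), (1,4), (2,0), (2,1), (2,3), (2,4), (3,2), (4,1), (5,0), (5,1), (5,2), (5,3), (6,1) — 15 in total.

15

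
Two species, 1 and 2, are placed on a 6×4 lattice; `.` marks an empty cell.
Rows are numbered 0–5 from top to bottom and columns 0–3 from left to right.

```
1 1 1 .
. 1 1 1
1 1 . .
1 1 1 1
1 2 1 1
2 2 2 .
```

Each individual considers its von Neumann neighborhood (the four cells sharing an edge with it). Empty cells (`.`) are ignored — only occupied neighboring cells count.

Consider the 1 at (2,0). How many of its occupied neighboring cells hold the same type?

2

Occupied neighbors of (2,0): (3,0)=1, (2,1)=1.
Same type (1): 2 of 2.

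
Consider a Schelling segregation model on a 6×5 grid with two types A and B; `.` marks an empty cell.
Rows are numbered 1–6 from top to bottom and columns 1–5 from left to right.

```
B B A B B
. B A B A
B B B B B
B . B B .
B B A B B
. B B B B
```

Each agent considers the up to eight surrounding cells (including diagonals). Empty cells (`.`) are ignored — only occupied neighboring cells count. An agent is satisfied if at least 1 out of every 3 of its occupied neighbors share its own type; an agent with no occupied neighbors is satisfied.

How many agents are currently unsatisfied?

(1,1)B 2/2 ok
(1,2)B 2/4 ok
(1,3)A 1/5 unhappy
(1,4)B 2/5 ok
(1,5)B 2/3 ok
(2,2)B 5/7 ok
(2,3)A 1/8 unhappy
(2,4)B 5/8 ok
(2,5)A 0/5 unhappy
(3,1)B 3/3 ok
(3,2)B 5/6 ok
(3,3)B 6/7 ok
(3,4)B 5/7 ok
(3,5)B 3/4 ok
(4,1)B 4/4 ok
(4,3)B 6/7 ok
(4,4)B 6/7 ok
(5,1)B 3/3 ok
(5,2)B 5/6 ok
(5,3)A 0/7 unhappy
(5,4)B 6/7 ok
(5,5)B 4/4 ok
(6,2)B 3/4 ok
(6,3)B 4/5 ok
(6,4)B 4/5 ok
(6,5)B 3/3 ok
Unsatisfied: (1,3), (2,3), (2,5), (5,3) — 4 in total.

4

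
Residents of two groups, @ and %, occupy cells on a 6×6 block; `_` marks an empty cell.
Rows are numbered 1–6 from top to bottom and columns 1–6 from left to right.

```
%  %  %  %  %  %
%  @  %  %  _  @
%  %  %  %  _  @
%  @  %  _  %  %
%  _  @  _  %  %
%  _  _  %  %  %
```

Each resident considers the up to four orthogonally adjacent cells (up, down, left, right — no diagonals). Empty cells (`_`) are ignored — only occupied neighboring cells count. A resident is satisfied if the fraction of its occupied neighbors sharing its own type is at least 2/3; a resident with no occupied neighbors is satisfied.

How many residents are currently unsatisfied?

(1,1)% 2/2 ✓
(1,2)% 2/3 ✓
(1,3)% 3/3 ✓
(1,4)% 3/3 ✓
(1,5)% 2/2 ✓
(1,6)% 1/2 ✗
(2,1)% 2/3 ✓
(2,2)@ 0/4 ✗
(2,3)% 3/4 ✓
(2,4)% 3/3 ✓
(2,6)@ 1/2 ✗
(3,1)% 3/3 ✓
(3,2)% 2/4 ✗
(3,3)% 4/4 ✓
(3,4)% 2/2 ✓
(3,6)@ 1/2 ✗
(4,1)% 2/3 ✓
(4,2)@ 0/3 ✗
(4,3)% 1/3 ✗
(4,5)% 2/2 ✓
(4,6)% 2/3 ✓
(5,1)% 2/2 ✓
(5,3)@ 0/1 ✗
(5,5)% 3/3 ✓
(5,6)% 3/3 ✓
(6,1)% 1/1 ✓
(6,4)% 1/1 ✓
(6,5)% 3/3 ✓
(6,6)% 2/2 ✓
Unsatisfied: (1,6), (2,2), (2,6), (3,2), (3,6), (4,2), (4,3), (5,3) — 8 in total.

8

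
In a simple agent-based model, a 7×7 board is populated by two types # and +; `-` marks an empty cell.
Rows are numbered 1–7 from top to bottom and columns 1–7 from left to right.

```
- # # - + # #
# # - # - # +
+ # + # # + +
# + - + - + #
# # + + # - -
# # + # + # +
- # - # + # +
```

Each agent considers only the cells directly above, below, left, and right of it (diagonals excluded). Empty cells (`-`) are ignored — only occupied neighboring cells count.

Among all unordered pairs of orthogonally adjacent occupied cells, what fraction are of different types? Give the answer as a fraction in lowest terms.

7/13

Scan each occupied cell's neighbors to the right and below so each pair is counted once.
Row 1: #(1,2)–#(1,3)= #(1,2)–#(2,2)= +(1,5)–#(1,6)≠ #(1,6)–#(1,7)= #(1,6)–#(2,6)= #(1,7)–+(2,7)≠  → 2/6 unlike.
Row 2: #(2,1)–#(2,2)= #(2,1)–+(3,1)≠ #(2,2)–#(3,2)= #(2,4)–#(3,4)= #(2,6)–+(2,7)≠ #(2,6)–+(3,6)≠ +(2,7)–+(3,7)=  → 3/7 unlike.
Row 3: +(3,1)–#(3,2)≠ +(3,1)–#(4,1)≠ #(3,2)–+(3,3)≠ #(3,2)–+(4,2)≠ +(3,3)–#(3,4)≠ #(3,4)–#(3,5)= #(3,4)–+(4,4)≠ #(3,5)–+(3,6)≠ +(3,6)–+(3,7)= +(3,6)–+(4,6)= +(3,7)–#(4,7)≠  → 8/11 unlike.
Row 4: #(4,1)–+(4,2)≠ #(4,1)–#(5,1)= +(4,2)–#(5,2)≠ +(4,4)–+(5,4)= +(4,6)–#(4,7)≠  → 3/5 unlike.
Row 5: #(5,1)–#(5,2)= #(5,1)–#(6,1)= #(5,2)–+(5,3)≠ #(5,2)–#(6,2)= +(5,3)–+(5,4)= +(5,3)–+(6,3)= +(5,4)–#(5,5)≠ +(5,4)–#(6,4)≠ #(5,5)–+(6,5)≠  → 4/9 unlike.
Row 6: #(6,1)–#(6,2)= #(6,2)–+(6,3)≠ #(6,2)–#(7,2)= +(6,3)–#(6,4)≠ #(6,4)–+(6,5)≠ #(6,4)–#(7,4)= +(6,5)–#(6,6)≠ +(6,5)–+(7,5)= #(6,6)–+(6,7)≠ #(6,6)–#(7,6)= +(6,7)–+(7,7)=  → 5/11 unlike.
Row 7: #(7,4)–+(7,5)≠ +(7,5)–#(7,6)≠ #(7,6)–+(7,7)≠  → 3/3 unlike.
Total adjacent occupied pairs: 52; unlike-type pairs: 28.
28/52 reduces to 7/13.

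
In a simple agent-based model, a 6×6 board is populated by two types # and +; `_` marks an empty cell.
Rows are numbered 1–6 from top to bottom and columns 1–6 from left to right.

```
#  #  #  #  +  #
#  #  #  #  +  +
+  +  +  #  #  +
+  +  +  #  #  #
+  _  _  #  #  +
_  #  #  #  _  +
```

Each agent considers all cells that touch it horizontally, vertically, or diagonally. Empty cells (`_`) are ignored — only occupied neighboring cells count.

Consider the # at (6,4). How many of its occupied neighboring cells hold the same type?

Occupied neighbors of (6,4): (5,4)=#, (5,5)=#, (6,3)=#.
Same type (#): 3 of 3.

3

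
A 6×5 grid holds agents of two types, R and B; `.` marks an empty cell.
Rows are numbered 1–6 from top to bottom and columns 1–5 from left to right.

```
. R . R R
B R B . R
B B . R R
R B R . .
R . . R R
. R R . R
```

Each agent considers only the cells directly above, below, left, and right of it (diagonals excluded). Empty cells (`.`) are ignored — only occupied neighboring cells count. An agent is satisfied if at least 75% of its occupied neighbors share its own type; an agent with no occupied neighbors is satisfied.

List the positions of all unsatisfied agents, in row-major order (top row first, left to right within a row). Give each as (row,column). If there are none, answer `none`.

(2,1), (2,2), (2,3), (3,1), (3,2), (4,1), (4,2), (4,3)

(1,2)R 1/1 ok
(1,4)R 1/1 ok
(1,5)R 2/2 ok
(2,1)B 1/2 unhappy
(2,2)R 1/4 unhappy
(2,3)B 0/1 unhappy
(2,5)R 2/2 ok
(3,1)B 2/3 unhappy
(3,2)B 2/3 unhappy
(3,4)R 1/1 ok
(3,5)R 2/2 ok
(4,1)R 1/3 unhappy
(4,2)B 1/3 unhappy
(4,3)R 0/1 unhappy
(5,1)R 1/1 ok
(5,4)R 1/1 ok
(5,5)R 2/2 ok
(6,2)R 1/1 ok
(6,3)R 1/1 ok
(6,5)R 1/1 ok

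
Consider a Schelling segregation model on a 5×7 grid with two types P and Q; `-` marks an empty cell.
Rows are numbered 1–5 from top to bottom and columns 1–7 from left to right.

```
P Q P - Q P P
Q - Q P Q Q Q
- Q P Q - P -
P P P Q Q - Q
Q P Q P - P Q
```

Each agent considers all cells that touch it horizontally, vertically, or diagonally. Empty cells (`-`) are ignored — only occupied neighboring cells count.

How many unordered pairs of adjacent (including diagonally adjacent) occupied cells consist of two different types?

Scan each occupied cell's neighbors to the right and below (and the two forward diagonals) so each pair is counted once.
Row 1: P(1,1)–Q(1,2)≠ P(1,1)–Q(2,1)≠ Q(1,2)–P(1,3)≠ Q(1,2)–Q(2,3)= Q(1,2)–Q(2,1)= P(1,3)–Q(2,3)≠ P(1,3)–P(2,4)= Q(1,5)–P(1,6)≠ Q(1,5)–Q(2,5)= Q(1,5)–Q(2,6)= Q(1,5)–P(2,4)≠ P(1,6)–P(1,7)= P(1,6)–Q(2,6)≠ P(1,6)–Q(2,7)≠ P(1,6)–Q(2,5)≠ P(1,7)–Q(2,7)≠ P(1,7)–Q(2,6)≠  → 11/17 unlike.
Row 2: Q(2,1)–Q(3,2)= Q(2,3)–P(2,4)≠ Q(2,3)–P(3,3)≠ Q(2,3)–Q(3,4)= Q(2,3)–Q(3,2)= P(2,4)–Q(2,5)≠ P(2,4)–Q(3,4)≠ P(2,4)–P(3,3)= Q(2,5)–Q(2,6)= Q(2,5)–P(3,6)≠ Q(2,5)–Q(3,4)= Q(2,6)–Q(2,7)= Q(2,6)–P(3,6)≠ Q(2,7)–P(3,6)≠  → 7/14 unlike.
Row 3: Q(3,2)–P(3,3)≠ Q(3,2)–P(4,2)≠ Q(3,2)–P(4,3)≠ Q(3,2)–P(4,1)≠ P(3,3)–Q(3,4)≠ P(3,3)–P(4,3)= P(3,3)–Q(4,4)≠ P(3,3)–P(4,2)= Q(3,4)–Q(4,4)= Q(3,4)–Q(4,5)= Q(3,4)–P(4,3)≠ P(3,6)–Q(4,7)≠ P(3,6)–Q(4,5)≠  → 9/13 unlike.
Row 4: P(4,1)–P(4,2)= P(4,1)–Q(5,1)≠ P(4,1)–P(5,2)= P(4,2)–P(4,3)= P(4,2)–P(5,2)= P(4,2)–Q(5,3)≠ P(4,2)–Q(5,1)≠ P(4,3)–Q(4,4)≠ P(4,3)–Q(5,3)≠ P(4,3)–P(5,4)= P(4,3)–P(5,2)= Q(4,4)–Q(4,5)= Q(4,4)–P(5,4)≠ Q(4,4)–Q(5,3)= Q(4,5)–P(5,6)≠ Q(4,5)–P(5,4)≠ Q(4,7)–Q(5,7)= Q(4,7)–P(5,6)≠  → 9/18 unlike.
Row 5: Q(5,1)–P(5,2)≠ P(5,2)–Q(5,3)≠ Q(5,3)–P(5,4)≠ P(5,6)–Q(5,7)≠  → 4/4 unlike.
Total adjacent occupied pairs: 66; unlike-type pairs: 40.

40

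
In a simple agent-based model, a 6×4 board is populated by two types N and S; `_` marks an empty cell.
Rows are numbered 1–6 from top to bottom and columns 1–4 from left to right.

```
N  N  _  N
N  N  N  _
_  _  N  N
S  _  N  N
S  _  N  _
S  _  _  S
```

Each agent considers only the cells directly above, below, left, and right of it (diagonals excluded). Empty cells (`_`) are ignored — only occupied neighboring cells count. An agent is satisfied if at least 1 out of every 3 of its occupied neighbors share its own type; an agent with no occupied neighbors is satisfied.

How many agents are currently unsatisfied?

(1,1)N 2/2 satisfied
(1,2)N 2/2 satisfied
(1,4)N 0/0 satisfied
(2,1)N 2/2 satisfied
(2,2)N 3/3 satisfied
(2,3)N 2/2 satisfied
(3,3)N 3/3 satisfied
(3,4)N 2/2 satisfied
(4,1)S 1/1 satisfied
(4,3)N 3/3 satisfied
(4,4)N 2/2 satisfied
(5,1)S 2/2 satisfied
(5,3)N 1/1 satisfied
(6,1)S 1/1 satisfied
(6,4)S 0/0 satisfied
Every one meets the threshold.

0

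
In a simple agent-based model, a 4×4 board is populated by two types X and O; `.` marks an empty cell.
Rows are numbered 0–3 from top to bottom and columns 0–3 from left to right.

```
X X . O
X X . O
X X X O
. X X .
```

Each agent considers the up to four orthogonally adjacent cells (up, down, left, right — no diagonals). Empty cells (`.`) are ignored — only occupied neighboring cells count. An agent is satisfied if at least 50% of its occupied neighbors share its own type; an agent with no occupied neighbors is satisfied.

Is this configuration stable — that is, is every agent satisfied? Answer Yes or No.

Yes

(0,0)X 2/2 ok
(0,1)X 2/2 ok
(0,3)O 1/1 ok
(1,0)X 3/3 ok
(1,1)X 3/3 ok
(1,3)O 2/2 ok
(2,0)X 2/2 ok
(2,1)X 4/4 ok
(2,2)X 2/3 ok
(2,3)O 1/2 ok
(3,1)X 2/2 ok
(3,2)X 2/2 ok
All meet the threshold, so the configuration is stable.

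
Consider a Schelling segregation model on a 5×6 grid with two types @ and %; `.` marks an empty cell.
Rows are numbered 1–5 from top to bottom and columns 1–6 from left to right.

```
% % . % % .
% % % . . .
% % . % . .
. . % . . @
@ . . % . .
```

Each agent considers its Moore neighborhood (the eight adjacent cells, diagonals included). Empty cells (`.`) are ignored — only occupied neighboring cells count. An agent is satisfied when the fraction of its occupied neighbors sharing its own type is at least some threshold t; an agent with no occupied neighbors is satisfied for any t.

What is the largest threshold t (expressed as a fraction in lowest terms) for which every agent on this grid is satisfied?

Row 1: (1,1)% 3/3 · (1,2)% 4/4 · (1,4)% 2/2 · (1,5)% 1/1
Row 2: (2,1)% 5/5 · (2,2)% 6/6 · (2,3)% 5/5
Row 3: (3,1)% 3/3 · (3,2)% 5/5 · (3,4)% 2/2
Row 4: (4,3)% 3/3 · (4,6)@ — no occupied neighbors
Row 5: (5,1)@ — no occupied neighbors · (5,4)% 1/1
The smallest same-type fraction is 3/3 at (1,1), which reduces to 1/1. Any threshold above that leaves this agent unsatisfied.

1/1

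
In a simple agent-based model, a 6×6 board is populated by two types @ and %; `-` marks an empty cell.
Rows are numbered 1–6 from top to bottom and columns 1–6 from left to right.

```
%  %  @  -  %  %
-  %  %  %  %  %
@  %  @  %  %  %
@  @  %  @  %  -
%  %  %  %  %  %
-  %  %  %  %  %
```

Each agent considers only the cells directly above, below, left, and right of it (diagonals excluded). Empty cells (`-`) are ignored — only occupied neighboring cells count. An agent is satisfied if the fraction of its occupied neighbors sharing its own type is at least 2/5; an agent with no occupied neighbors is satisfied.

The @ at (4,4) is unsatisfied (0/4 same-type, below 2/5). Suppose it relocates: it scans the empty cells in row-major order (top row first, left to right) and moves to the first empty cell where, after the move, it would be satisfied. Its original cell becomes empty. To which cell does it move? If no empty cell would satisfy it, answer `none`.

none

Vacating (4,4). Empty cells in order:
  (1,4): 1/3 same-type → still unsatisfied.
  (2,1): 1/3 same-type → still unsatisfied.
  (4,6): 0/3 same-type → still unsatisfied.
  (6,1): 0/2 same-type → still unsatisfied.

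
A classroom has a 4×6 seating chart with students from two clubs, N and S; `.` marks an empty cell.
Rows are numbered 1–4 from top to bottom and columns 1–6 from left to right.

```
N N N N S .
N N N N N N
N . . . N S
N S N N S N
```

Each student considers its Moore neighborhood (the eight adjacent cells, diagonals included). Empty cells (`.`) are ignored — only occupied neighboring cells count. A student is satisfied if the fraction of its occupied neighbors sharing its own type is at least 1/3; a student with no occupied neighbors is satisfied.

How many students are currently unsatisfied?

(1,1)N 3/3 ok
(1,2)N 5/5 ok
(1,3)N 5/5 ok
(1,4)N 4/5 ok
(1,5)S 0/4 unhappy
(2,1)N 4/4 ok
(2,2)N 6/6 ok
(2,3)N 5/5 ok
(2,4)N 5/6 ok
(2,5)N 4/6 ok
(2,6)N 2/4 ok
(3,1)N 3/4 ok
(3,5)N 5/7 ok
(3,6)S 1/5 unhappy
(4,1)N 1/2 ok
(4,2)S 0/3 unhappy
(4,3)N 1/2 ok
(4,4)N 2/3 ok
(4,5)S 1/4 unhappy
(4,6)N 1/3 ok
Unsatisfied: (1,5), (3,6), (4,2), (4,5) — 4 in total.

4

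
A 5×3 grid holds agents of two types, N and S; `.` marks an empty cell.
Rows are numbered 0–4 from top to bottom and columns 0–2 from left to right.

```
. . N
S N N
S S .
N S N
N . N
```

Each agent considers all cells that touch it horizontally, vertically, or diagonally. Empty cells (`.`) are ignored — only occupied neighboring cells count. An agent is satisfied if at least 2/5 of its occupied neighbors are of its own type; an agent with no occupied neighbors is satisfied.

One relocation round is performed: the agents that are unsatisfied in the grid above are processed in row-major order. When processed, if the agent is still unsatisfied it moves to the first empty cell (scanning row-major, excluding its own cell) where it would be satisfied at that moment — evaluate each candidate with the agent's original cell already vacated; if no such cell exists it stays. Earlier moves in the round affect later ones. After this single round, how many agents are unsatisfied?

2

Initially unsatisfied (in order): (3,0), (3,1), (3,2).
  (3,0) → (0,0).
  (3,1): now satisfied by earlier moves; stays.
  (3,2) → (0,1).
Resulting grid:
N N N
S N N
S S .
. S .
N . N
Unsatisfied now: (4,0), (4,2).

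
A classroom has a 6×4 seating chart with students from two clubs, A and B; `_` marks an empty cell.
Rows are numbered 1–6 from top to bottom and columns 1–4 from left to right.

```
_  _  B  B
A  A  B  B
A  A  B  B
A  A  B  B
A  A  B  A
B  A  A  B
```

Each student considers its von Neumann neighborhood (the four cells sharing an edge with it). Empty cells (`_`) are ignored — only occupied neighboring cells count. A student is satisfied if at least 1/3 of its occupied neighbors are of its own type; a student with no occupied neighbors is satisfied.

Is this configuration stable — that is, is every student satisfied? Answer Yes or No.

No

(1,3)B 2/2 satisfied
(1,4)B 2/2 satisfied
(2,1)A 2/2 satisfied
(2,2)A 2/3 satisfied
(2,3)B 3/4 satisfied
(2,4)B 3/3 satisfied
(3,1)A 3/3 satisfied
(3,2)A 3/4 satisfied
(3,3)B 3/4 satisfied
(3,4)B 3/3 satisfied
(4,1)A 3/3 satisfied
(4,2)A 3/4 satisfied
(4,3)B 3/4 satisfied
(4,4)B 2/3 satisfied
(5,1)A 2/3 satisfied
(5,2)A 3/4 satisfied
(5,3)B 1/4 not
(5,4)A 0/3 not
(6,1)B 0/2 not
(6,2)A 2/3 satisfied
(6,3)A 1/3 satisfied
(6,4)B 0/2 not
For instance (5,3) has only 1/4 same-type neighbors, below 1/3.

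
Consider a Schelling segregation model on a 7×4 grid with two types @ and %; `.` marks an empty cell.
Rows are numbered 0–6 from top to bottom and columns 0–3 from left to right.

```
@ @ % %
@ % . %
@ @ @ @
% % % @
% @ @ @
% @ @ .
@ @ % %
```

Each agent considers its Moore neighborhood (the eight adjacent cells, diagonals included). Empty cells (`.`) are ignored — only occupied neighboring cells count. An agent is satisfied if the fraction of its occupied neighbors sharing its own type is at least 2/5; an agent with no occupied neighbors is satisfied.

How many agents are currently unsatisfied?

Row 0: (0,0)@ 2/3 ok · (0,1)@ 2/4 ok · (0,2)% 3/4 ok · (0,3)% 2/2 ok
Row 1: (1,0)@ 4/5 ok · (1,1)% 1/7 unhappy · (1,3)% 2/4 ok
Row 2: (2,0)@ 2/5 ok · (2,1)@ 3/7 ok · (2,2)@ 3/7 ok · (2,3)@ 2/4 ok
Row 3: (3,0)% 2/5 ok · (3,1)% 3/8 unhappy · (3,2)% 1/8 unhappy · (3,3)@ 4/5 ok
Row 4: (4,0)% 3/5 ok · (4,1)@ 3/8 unhappy · (4,2)@ 5/7 ok · (4,3)@ 3/4 ok
Row 5: (5,0)% 1/5 unhappy · (5,1)@ 5/8 ok · (5,2)@ 5/7 ok
Row 6: (6,0)@ 2/3 ok · (6,1)@ 3/5 ok · (6,2)% 1/4 unhappy · (6,3)% 1/2 ok
Unsatisfied: (1,1), (3,1), (3,2), (4,1), (5,0), (6,2) — 6 in total.

6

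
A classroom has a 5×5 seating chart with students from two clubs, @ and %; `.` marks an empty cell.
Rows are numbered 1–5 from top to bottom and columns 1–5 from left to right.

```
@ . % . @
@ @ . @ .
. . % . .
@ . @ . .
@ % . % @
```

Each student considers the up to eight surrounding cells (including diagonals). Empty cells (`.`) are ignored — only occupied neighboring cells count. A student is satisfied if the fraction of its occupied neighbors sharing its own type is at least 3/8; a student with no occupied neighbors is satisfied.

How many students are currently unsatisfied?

7

Row 1: (1,1)@ 2/2 ✓ · (1,3)% 0/2 ✗ · (1,5)@ 1/1 ✓
Row 2: (2,1)@ 2/2 ✓ · (2,2)@ 2/4 ✓ · (2,4)@ 1/3 ✗
Row 3: (3,3)% 0/3 ✗
Row 4: (4,1)@ 1/2 ✓ · (4,3)@ 0/3 ✗
Row 5: (5,1)@ 1/2 ✓ · (5,2)% 0/3 ✗ · (5,4)% 0/2 ✗ · (5,5)@ 0/1 ✗
Unsatisfied: (1,3), (2,4), (3,3), (4,3), (5,2), (5,4), (5,5) — 7 in total.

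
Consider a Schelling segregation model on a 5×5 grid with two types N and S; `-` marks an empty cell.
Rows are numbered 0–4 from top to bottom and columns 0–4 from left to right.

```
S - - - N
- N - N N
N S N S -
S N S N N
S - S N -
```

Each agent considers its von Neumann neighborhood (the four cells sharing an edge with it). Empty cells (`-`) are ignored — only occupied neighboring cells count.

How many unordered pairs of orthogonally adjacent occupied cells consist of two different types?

Scan each occupied cell's neighbors to the right and below so each pair is counted once.
Row 0: N(0,4)–N(1,4)=  → 0/1 unlike.
Row 1: N(1,1)–S(2,1)≠ N(1,3)–N(1,4)= N(1,3)–S(2,3)≠  → 2/3 unlike.
Row 2: N(2,0)–S(2,1)≠ N(2,0)–S(3,0)≠ S(2,1)–N(2,2)≠ S(2,1)–N(3,1)≠ N(2,2)–S(2,3)≠ N(2,2)–S(3,2)≠ S(2,3)–N(3,3)≠  → 7/7 unlike.
Row 3: S(3,0)–N(3,1)≠ S(3,0)–S(4,0)= N(3,1)–S(3,2)≠ S(3,2)–N(3,3)≠ S(3,2)–S(4,2)= N(3,3)–N(3,4)= N(3,3)–N(4,3)=  → 3/7 unlike.
Row 4: S(4,2)–N(4,3)≠  → 1/1 unlike.
Total adjacent occupied pairs: 19; unlike-type pairs: 13.

13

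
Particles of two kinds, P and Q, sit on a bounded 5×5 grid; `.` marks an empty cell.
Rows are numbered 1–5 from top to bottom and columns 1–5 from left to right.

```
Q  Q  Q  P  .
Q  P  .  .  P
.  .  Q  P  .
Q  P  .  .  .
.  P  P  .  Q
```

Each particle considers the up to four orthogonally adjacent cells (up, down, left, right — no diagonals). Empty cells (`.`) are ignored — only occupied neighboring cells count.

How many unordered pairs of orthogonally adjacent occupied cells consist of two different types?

Scan each occupied cell's neighbors to the right and below so each pair is counted once.
Row 1: Q(1,1)–Q(1,2)= Q(1,1)–Q(2,1)= Q(1,2)–Q(1,3)= Q(1,2)–P(2,2)≠ Q(1,3)–P(1,4)≠  → 2/5 unlike.
Row 2: Q(2,1)–P(2,2)≠  → 1/1 unlike.
Row 3: Q(3,3)–P(3,4)≠  → 1/1 unlike.
Row 4: Q(4,1)–P(4,2)≠ P(4,2)–P(5,2)=  → 1/2 unlike.
Row 5: P(5,2)–P(5,3)=  → 0/1 unlike.
Total adjacent occupied pairs: 10; unlike-type pairs: 5.

5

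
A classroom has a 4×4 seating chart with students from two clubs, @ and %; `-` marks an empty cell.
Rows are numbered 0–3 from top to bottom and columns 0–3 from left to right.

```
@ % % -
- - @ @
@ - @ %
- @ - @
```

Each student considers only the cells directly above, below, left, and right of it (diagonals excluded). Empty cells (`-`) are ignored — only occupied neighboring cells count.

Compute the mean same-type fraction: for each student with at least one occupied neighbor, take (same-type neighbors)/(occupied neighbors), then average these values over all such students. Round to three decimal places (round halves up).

Row 0: (0,0)@ 0/1 · (0,1)% 1/2 · (0,2)% 1/2
Row 1: (1,2)@ 2/3 · (1,3)@ 1/2
Row 2: (2,0)@ — no occupied neighbors · (2,2)@ 1/2 · (2,3)% 0/3
Row 3: (3,1)@ — no occupied neighbors · (3,3)@ 0/1
Sum over 8 students: 0/1 + 1/2 + 1/2 + 2/3 + 1/2 + 1/2 + 0/3 + 0/1 = 8/3; mean = 8/3 ÷ 8 = 1/3 = 0.333333… → 0.333.

0.333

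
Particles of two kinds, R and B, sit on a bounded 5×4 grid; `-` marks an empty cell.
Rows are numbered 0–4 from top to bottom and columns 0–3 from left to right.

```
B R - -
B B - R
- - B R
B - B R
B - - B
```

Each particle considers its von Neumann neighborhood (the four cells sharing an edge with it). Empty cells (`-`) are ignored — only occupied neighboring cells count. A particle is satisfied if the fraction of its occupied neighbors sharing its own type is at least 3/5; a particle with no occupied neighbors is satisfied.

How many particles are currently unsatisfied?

(0,0)B 1/2 ✗
(0,1)R 0/2 ✗
(1,0)B 2/2 ✓
(1,1)B 1/2 ✗
(1,3)R 1/1 ✓
(2,2)B 1/2 ✗
(2,3)R 2/3 ✓
(3,0)B 1/1 ✓
(3,2)B 1/2 ✗
(3,3)R 1/3 ✗
(4,0)B 1/1 ✓
(4,3)B 0/1 ✗
Unsatisfied: (0,0), (0,1), (1,1), (2,2), (3,2), (3,3), (4,3) — 7 in total.

7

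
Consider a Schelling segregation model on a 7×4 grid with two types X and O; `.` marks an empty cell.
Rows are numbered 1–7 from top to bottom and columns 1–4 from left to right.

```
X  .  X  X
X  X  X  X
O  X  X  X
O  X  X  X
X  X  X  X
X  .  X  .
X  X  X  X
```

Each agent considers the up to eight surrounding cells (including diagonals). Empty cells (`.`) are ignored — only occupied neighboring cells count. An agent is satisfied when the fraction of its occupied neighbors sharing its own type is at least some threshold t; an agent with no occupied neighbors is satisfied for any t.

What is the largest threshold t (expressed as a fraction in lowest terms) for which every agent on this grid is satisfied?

1/5

(1,1)X 2/2
(1,3)X 4/4
(1,4)X 3/3
(2,1)X 3/4
(2,2)X 6/7
(2,3)X 7/7
(2,4)X 5/5
(3,1)O 1/5
(3,2)X 6/8
(3,3)X 8/8
(3,4)X 5/5
(4,1)O 1/5
(4,2)X 6/8
(4,3)X 8/8
(4,4)X 5/5
(5,1)X 3/4
(5,2)X 6/7
(5,3)X 6/6
(5,4)X 4/4
(6,1)X 4/4
(6,3)X 6/6
(7,1)X 2/2
(7,2)X 4/4
(7,3)X 3/3
(7,4)X 2/2
The smallest same-type fraction is 1/5 at (3,1), which reduces to 1/5. Any threshold above that leaves this agent unsatisfied.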